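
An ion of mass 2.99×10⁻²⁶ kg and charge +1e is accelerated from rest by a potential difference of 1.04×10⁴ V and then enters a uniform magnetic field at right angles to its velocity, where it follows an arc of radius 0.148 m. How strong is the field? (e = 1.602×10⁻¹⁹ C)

v = √(2|q|V/m) = √(2·1.602×10⁻¹⁹·1.04×10⁴/2.99×10⁻²⁶) ≈ 3.338×10⁵ m/s.
B = mv/(|q|r) = (2.99×10⁻²⁶)(3.338×10⁵)/((1.602×10⁻¹⁹)(0.148)) ≈ 0.421 T.

B ≈ 0.421 T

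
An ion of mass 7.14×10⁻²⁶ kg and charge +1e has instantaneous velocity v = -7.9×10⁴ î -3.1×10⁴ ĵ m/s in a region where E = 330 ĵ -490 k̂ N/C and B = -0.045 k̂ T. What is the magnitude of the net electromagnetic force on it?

v×B = (1400, -3560, 0) N/C.
E + v×B = (1400, -3220, -490) N/C.
F = q(E + v×B) = (1.602×10⁻¹⁹ C)·(1400, -3220, -490) = (2.23×10⁻¹⁶, -5.17×10⁻¹⁶, -7.85×10⁻¹⁷) N.
|F| = 5.68×10⁻¹⁶ N.

|F| ≈ 5.68×10⁻¹⁶ N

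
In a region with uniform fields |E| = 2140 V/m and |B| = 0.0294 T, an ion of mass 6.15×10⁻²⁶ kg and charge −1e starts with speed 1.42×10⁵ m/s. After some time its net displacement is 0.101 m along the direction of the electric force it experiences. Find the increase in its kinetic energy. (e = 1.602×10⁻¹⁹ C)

The magnetic force is always ⟂ v and does no work; only the electric force changes KE.
ΔKE = F_E · d = |q|E d = (1.602×10⁻¹⁹)(2140)(0.101) ≈ 3.46×10⁻¹⁷ J.

ΔKE ≈ 3.46×10⁻¹⁷ J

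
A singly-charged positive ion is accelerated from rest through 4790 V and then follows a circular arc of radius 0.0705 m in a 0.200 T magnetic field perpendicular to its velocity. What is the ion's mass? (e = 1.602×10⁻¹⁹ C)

m ≈ 3.32×10⁻²⁷ kg

Combine |q|V = ½mv² and r = mv/(|q|B): eliminate v to get m = qB²r²/(2V).
m = (1.602×10⁻¹⁹)(0.200)²(0.0705)²/(2·4790) ≈ 3.32×10⁻²⁷ kg.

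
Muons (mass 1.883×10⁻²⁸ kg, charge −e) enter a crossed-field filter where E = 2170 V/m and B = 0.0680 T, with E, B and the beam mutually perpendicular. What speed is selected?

Zero net Lorentz force requires |qE| = |q v×B|, i.e. E = vB.
v = E/B = 2170/0.0680 = 3.19×10⁴ m/s.

v = 3.19×10⁴ m/s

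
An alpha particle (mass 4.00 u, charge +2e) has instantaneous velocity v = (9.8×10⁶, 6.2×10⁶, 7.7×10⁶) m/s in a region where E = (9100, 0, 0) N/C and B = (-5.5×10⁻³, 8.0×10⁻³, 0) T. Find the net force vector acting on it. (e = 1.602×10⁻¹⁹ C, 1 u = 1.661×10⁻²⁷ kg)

v×B = (-6.16×10⁴, -4.24×10⁴, 1.12×10⁵) N/C.
E + v×B = (-5.25×10⁴, -4.24×10⁴, 1.12×10⁵) N/C.
F = q(E + v×B) = (3.204×10⁻¹⁹ C)·(-5.25×10⁴, -4.24×10⁴, 1.12×10⁵) = (-1.68×10⁻¹⁴, -1.36×10⁻¹⁴, 3.60×10⁻¹⁴) N.

F ≈ (-1.68×10⁻¹⁴, -1.36×10⁻¹⁴, 3.60×10⁻¹⁴) N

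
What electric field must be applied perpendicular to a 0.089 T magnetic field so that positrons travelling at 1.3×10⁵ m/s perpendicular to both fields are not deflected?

E = 1.2×10⁴ V/m

For straight-line motion qE = qvB, so E = vB.
E = 1.3×10⁵ × 0.089 = 1.2×10⁴ V/m.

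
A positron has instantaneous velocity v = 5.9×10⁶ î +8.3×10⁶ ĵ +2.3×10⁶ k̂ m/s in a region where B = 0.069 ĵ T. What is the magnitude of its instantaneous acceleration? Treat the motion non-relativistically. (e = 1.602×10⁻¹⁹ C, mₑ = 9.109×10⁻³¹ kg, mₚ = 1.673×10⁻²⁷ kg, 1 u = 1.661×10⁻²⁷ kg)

v×B = (-1.59×10⁵, 0, 4.07×10⁵) N/C.
F = q v×B = (1.602×10⁻¹⁹ C)·(-1.59×10⁵, 0, 4.07×10⁵) = (-2.54×10⁻¹⁴, 0, 6.52×10⁻¹⁴) N.
|a| = |F|/m = 7.000×10⁻¹⁴/9.109×10⁻³¹ ≈ 7.68×10¹⁶ m/s².

|a| ≈ 7.68×10¹⁶ m/s²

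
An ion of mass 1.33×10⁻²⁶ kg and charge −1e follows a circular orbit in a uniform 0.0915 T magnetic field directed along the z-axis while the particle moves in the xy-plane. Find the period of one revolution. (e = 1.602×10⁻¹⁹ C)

The cyclotron period depends only on m, q, B: T = 2πm/(|q|B).
T = 2π(1.33×10⁻²⁶)/((1.602×10⁻¹⁹)(0.0915)) ≈ 5.70×10⁻⁶ s.

T ≈ 5.70×10⁻⁶ s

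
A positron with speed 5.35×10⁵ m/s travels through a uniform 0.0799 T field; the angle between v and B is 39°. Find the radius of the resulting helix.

v⊥ = v sinθ = 5.35×10⁵·sin39° ≈ 3.367×10⁵ m/s.
r = m v⊥/(|q|B) = (9.109×10⁻³¹)(3.367×10⁵)/((1.602×10⁻¹⁹)(0.0799)) ≈ 2.40×10⁻⁵ m.

r ≈ 2.40×10⁻⁵ m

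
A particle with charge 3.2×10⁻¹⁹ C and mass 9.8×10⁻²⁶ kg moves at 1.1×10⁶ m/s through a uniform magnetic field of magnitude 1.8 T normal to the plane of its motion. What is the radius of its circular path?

r ≈ 0.19 m

The magnetic force provides the centripetal force: |q|vB = mv²/r.
r = mv/(|q|B) = (9.8×10⁻²⁶)(1.1×10⁶)/((3.2×10⁻¹⁹)(1.8)) ≈ 0.19 m.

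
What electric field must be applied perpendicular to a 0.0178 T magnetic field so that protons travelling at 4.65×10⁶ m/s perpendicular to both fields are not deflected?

For straight-line motion qE = qvB, so E = vB.
E = 4.65×10⁶ × 0.0178 = 8.28×10⁴ V/m.

E = 8.28×10⁴ V/m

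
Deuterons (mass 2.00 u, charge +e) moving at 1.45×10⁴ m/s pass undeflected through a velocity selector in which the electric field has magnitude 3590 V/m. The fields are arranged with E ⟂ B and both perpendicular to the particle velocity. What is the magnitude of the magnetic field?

B = 0.248 T

Balance of forces in the selector: qE = qvB ⇒ B = E/v.
B = 3590/1.45×10⁴ = 0.248 T.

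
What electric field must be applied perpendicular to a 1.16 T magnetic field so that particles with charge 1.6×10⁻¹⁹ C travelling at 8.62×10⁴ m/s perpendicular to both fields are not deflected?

E = 1.00×10⁵ V/m

For straight-line motion qE = qvB, so E = vB.
E = 8.62×10⁴ × 1.16 = 1.00×10⁵ V/m.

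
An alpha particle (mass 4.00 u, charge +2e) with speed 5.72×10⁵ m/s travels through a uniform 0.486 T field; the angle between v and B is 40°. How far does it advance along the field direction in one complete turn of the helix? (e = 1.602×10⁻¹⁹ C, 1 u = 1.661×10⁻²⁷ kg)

v∥ = v cosθ = 5.72×10⁵·cos40° ≈ 4.382×10⁵ m/s.
T = 2πm/(|q|B) = 2π(6.644×10⁻²⁷)/((3.204×10⁻¹⁹)(0.486)) ≈ 2.681×10⁻⁷ s.
pitch = v∥ T = (4.382×10⁵)(2.681×10⁻⁷) ≈ 0.117 m.

p ≈ 0.117 m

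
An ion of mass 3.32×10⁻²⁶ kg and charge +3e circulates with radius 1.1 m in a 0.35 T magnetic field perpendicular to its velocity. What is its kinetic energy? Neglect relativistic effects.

KE ≈ 3.2×10⁶ eV

v = |q|Br/m, then KE = ½mv² = (qBr)²/(2m).
v = (4.806×10⁻¹⁹)(0.35)(1.1)/3.32×10⁻²⁶ ≈ 5.573×10⁶ m/s.
KE = ½(3.32×10⁻²⁶)(5.573×10⁶)² ≈ 5.2×10⁻¹³ J = 3.2×10⁶ eV.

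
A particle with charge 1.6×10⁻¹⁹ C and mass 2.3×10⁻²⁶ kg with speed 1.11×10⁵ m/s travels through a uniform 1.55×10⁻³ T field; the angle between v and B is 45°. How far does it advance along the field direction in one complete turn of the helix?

p ≈ 45.7 m

v∥ = v cosθ = 1.11×10⁵·cos45° ≈ 7.849×10⁴ m/s.
T = 2πm/(|q|B) = 2π(2.3×10⁻²⁶)/((1.6×10⁻¹⁹)(1.55×10⁻³)) ≈ 5.827×10⁻⁴ s.
pitch = v∥ T = (7.849×10⁴)(5.827×10⁻⁴) ≈ 45.7 m.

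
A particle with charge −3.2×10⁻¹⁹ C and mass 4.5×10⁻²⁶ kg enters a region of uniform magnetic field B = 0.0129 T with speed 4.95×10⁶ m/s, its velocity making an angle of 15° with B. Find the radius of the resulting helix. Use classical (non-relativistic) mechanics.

v⊥ = v sinθ = 4.95×10⁶·sin15° ≈ 1.281×10⁶ m/s.
r = m v⊥/(|q|B) = (4.5×10⁻²⁶)(1.281×10⁶)/((3.2×10⁻¹⁹)(0.0129)) ≈ 14.0 m.

r ≈ 14.0 m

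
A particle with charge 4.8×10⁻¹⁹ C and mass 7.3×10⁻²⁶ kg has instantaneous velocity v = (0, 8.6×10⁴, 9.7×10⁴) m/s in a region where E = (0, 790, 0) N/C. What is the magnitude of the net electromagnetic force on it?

Only an electric field acts, so F = qE = (4.8×10⁻¹⁹ C)·(0, 790, 0) = (0, 3.79×10⁻¹⁶, 0) N.
|F| = 3.79×10⁻¹⁶ N.

|F| ≈ 3.79×10⁻¹⁶ N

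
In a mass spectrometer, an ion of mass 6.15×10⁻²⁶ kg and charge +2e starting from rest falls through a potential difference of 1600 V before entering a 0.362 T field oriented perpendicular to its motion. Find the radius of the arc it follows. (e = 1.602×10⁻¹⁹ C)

Acceleration: |q|V = ½mv² ⇒ v = √(2|q|V/m) = √(2·3.204×10⁻¹⁹·1600/6.15×10⁻²⁶) ≈ 1.291×10⁵ m/s.
In the field: r = mv/(|q|B) = (6.15×10⁻²⁶)(1.291×10⁵)/((3.204×10⁻¹⁹)(0.362)) ≈ 0.0685 m.

r ≈ 0.0685 m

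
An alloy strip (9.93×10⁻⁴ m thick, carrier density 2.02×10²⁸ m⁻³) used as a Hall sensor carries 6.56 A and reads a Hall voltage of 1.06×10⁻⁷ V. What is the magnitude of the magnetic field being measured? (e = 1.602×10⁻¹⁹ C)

B ≈ 0.0519 T

From V_H = IB/(n e t), B = V_H n e t / I.
B = (1.06×10⁻⁷)(2.02×10²⁸)(1.602×10⁻¹⁹)(9.93×10⁻⁴)/6.56 ≈ 0.0519 T.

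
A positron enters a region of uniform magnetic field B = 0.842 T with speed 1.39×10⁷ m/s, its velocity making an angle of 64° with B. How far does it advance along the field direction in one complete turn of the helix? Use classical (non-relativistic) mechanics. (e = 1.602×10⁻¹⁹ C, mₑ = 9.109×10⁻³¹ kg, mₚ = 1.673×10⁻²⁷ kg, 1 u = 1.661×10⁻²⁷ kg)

v∥ = v cosθ = 1.39×10⁷·cos64° ≈ 6.093×10⁶ m/s.
T = 2πm/(|q|B) = 2π(9.109×10⁻³¹)/((1.602×10⁻¹⁹)(0.842)) ≈ 4.243×10⁻¹¹ s.
pitch = v∥ T = (6.093×10⁶)(4.243×10⁻¹¹) ≈ 2.59×10⁻⁴ m.

p ≈ 2.59×10⁻⁴ m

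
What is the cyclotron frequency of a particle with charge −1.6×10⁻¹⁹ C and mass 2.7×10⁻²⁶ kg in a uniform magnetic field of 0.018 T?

f ≈ 1.7×10⁴ Hz

f = |q|B/(2πm).
f = (1.6×10⁻¹⁹)(0.018)/(2π·2.7×10⁻²⁶) ≈ 1.7×10⁴ Hz.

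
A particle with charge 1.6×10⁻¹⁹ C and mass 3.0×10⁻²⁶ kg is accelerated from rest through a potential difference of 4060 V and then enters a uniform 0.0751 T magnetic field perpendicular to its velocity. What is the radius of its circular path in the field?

Acceleration: |q|V = ½mv² ⇒ v = √(2|q|V/m) = √(2·1.6×10⁻¹⁹·4060/3.0×10⁻²⁶) ≈ 2.081×10⁵ m/s.
In the field: r = mv/(|q|B) = (3.0×10⁻²⁶)(2.081×10⁵)/((1.6×10⁻¹⁹)(0.0751)) ≈ 0.520 m.

r ≈ 0.520 m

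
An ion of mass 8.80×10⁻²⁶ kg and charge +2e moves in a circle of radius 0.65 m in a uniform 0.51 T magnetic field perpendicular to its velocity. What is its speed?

v ≈ 1.2×10⁶ m/s

From |q|vB = mv²/r, v = |q|Br/m.
v = (3.204×10⁻¹⁹)(0.51)(0.65)/8.80×10⁻²⁶ ≈ 1.2×10⁶ m/s.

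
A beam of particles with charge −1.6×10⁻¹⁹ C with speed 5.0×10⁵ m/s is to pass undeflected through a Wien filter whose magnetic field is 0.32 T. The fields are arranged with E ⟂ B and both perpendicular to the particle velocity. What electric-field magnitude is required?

For straight-line motion qE = qvB, so E = vB.
E = 5.0×10⁵ × 0.32 = 1.6×10⁵ V/m.

E = 1.6×10⁵ V/m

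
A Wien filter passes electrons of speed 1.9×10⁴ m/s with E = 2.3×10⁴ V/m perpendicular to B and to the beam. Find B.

B = 1.2 T

Balance of forces in the selector: qE = qvB ⇒ B = E/v.
B = 2.3×10⁴/1.9×10⁴ = 1.2 T.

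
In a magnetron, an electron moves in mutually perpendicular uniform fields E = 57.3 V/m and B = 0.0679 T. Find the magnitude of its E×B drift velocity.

The E×B drift speed is v_d = E/B.
v_d = 57.3/0.0679 = 844 m/s.

v_d ≈ 844 m/s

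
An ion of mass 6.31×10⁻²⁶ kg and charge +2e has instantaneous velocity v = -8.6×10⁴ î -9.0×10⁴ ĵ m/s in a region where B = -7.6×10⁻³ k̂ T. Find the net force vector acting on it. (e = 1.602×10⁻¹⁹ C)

F ≈ (2.19×10⁻¹⁶, -2.09×10⁻¹⁶, 0) N

v×B = (684, -654, 0) N/C.
F = q v×B = (3.204×10⁻¹⁹ C)·(684, -654, 0) = (2.19×10⁻¹⁶, -2.09×10⁻¹⁶, 0) N.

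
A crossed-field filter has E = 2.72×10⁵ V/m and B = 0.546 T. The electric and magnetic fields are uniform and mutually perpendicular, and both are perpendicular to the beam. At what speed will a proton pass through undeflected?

v = 4.98×10⁵ m/s

Zero net Lorentz force requires |qE| = |q v×B|, i.e. E = vB.
v = E/B = 2.72×10⁵/0.546 = 4.98×10⁵ m/s.
The result is independent of the particle's charge and mass.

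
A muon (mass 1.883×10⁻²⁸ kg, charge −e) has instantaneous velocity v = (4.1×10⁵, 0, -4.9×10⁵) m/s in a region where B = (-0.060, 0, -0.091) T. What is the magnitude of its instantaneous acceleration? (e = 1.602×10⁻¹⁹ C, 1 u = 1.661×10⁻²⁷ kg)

v×B = (0, 6.67×10⁴, 0) N/C.
F = q v×B = (−1.602×10⁻¹⁹ C)·(0, 6.67×10⁴, 0) = (0, -1.07×10⁻¹⁴, 0) N.
|a| = |F|/m = 1.069×10⁻¹⁴/1.883×10⁻²⁸ ≈ 5.68×10¹³ m/s².

|a| ≈ 5.68×10¹³ m/s²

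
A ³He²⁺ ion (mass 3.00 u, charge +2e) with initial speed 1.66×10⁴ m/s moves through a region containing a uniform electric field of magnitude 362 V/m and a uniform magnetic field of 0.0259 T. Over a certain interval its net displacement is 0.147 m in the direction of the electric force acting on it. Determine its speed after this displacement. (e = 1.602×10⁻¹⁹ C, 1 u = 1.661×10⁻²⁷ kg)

B does no work; ΔKE = |q|E d.
½mv_f² = ½mv₀² + |q|Ed = ½(4.983×10⁻²⁷)(1.66×10⁴)² + (3.204×10⁻¹⁹)(362)(0.147) ≈ 6.866×10⁻¹⁹ J + 1.705×10⁻¹⁷ J ≈ 1.774×10⁻¹⁷ J.
v_f = √(2·1.774×10⁻¹⁷/4.983×10⁻²⁷) ≈ 8.44×10⁴ m/s.

v_f ≈ 8.44×10⁴ m/s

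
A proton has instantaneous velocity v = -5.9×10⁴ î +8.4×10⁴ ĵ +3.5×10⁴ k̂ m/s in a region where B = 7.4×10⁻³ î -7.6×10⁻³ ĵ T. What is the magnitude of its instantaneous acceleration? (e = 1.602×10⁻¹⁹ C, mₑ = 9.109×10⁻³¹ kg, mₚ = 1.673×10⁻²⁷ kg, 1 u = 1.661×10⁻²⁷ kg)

|a| ≈ 3.92×10¹⁰ m/s²

v×B = (266, 259, -173) N/C.
F = q v×B = (1.602×10⁻¹⁹ C)·(266, 259, -173) = (4.26×10⁻¹⁷, 4.15×10⁻¹⁷, -2.77×10⁻¹⁷) N.
|a| = |F|/m = 6.563×10⁻¹⁷/1.673×10⁻²⁷ ≈ 3.92×10¹⁰ m/s².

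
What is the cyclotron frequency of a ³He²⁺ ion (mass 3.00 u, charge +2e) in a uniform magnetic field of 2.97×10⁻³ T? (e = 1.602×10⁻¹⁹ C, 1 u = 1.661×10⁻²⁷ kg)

f ≈ 3.04×10⁴ Hz

f = |q|B/(2πm).
f = (3.204×10⁻¹⁹)(2.97×10⁻³)/(2π·4.983×10⁻²⁷) ≈ 3.04×10⁴ Hz.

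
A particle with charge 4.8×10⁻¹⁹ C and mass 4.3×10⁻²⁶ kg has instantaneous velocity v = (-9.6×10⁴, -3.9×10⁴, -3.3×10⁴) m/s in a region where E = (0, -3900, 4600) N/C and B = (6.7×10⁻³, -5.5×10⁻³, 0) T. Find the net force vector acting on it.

v×B = (-182, -221, 789) N/C.
E + v×B = (-182, -4120, 5390) N/C.
F = q(E + v×B) = (4.8×10⁻¹⁹ C)·(-182, -4120, 5390) = (-8.71×10⁻¹⁷, -1.98×10⁻¹⁵, 2.59×10⁻¹⁵) N.

F ≈ (-8.71×10⁻¹⁷, -1.98×10⁻¹⁵, 2.59×10⁻¹⁵) N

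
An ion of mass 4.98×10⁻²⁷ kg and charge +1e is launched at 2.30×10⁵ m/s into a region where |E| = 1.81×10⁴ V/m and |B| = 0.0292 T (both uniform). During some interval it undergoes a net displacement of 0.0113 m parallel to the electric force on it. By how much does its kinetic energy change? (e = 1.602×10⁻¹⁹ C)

The magnetic force is always ⟂ v and does no work; only the electric force changes KE.
ΔKE = F_E · d = |q|E d = (1.602×10⁻¹⁹)(1.81×10⁴)(0.0113) ≈ 3.28×10⁻¹⁷ J.

ΔKE ≈ 3.28×10⁻¹⁷ J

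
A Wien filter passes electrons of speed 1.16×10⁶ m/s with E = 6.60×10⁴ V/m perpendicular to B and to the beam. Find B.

Balance of forces in the selector: qE = qvB ⇒ B = E/v.
B = 6.60×10⁴/1.16×10⁶ = 0.0569 T.

B = 0.0569 T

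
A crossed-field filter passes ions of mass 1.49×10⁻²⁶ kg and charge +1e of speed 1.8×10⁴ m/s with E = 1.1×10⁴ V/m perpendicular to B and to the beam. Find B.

Balance of forces in the selector: qE = qvB ⇒ B = E/v.
B = 1.1×10⁴/1.8×10⁴ = 0.61 T.

B = 0.61 T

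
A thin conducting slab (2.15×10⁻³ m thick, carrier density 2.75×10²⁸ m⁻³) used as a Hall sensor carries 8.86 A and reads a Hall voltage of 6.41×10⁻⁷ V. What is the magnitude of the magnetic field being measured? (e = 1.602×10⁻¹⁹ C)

B ≈ 0.685 T

From V_H = IB/(n e t), B = V_H n e t / I.
B = (6.41×10⁻⁷)(2.75×10²⁸)(1.602×10⁻¹⁹)(2.15×10⁻³)/8.86 ≈ 0.685 T.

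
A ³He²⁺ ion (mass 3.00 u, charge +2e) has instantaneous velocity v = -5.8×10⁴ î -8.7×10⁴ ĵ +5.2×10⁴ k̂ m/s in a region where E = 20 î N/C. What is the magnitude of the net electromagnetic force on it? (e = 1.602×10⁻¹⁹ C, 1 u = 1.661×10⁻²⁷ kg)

Only an electric field acts, so F = qE = (3.204×10⁻¹⁹ C)·(20.0, 0, 0) = (6.41×10⁻¹⁸, 0, 0) N.
|F| = 6.41×10⁻¹⁸ N.

|F| ≈ 6.41×10⁻¹⁸ N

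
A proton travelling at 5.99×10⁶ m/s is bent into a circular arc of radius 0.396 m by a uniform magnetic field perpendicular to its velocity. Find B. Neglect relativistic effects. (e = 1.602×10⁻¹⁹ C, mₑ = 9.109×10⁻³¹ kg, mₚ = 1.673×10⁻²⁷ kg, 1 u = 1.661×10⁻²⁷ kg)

B ≈ 0.158 T

From |q|vB = mv²/r, B = mv/(|q|r).
B = (1.673×10⁻²⁷)(5.99×10⁶)/((1.602×10⁻¹⁹)(0.396)) ≈ 0.158 T.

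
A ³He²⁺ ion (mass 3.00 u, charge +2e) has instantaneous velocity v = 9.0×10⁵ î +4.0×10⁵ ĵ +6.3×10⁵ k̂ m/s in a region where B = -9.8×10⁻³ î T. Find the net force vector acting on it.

v×B = (0, -6170, 3920) N/C.
F = q v×B = (3.204×10⁻¹⁹ C)·(0, -6170, 3920) = (0, -1.98×10⁻¹⁵, 1.26×10⁻¹⁵) N.

F ≈ (0, -1.98×10⁻¹⁵, 1.26×10⁻¹⁵) N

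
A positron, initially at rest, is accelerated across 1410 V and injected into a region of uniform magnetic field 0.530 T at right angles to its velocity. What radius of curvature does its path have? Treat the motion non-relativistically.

r ≈ 2.39×10⁻⁴ m

Acceleration: |q|V = ½mv² ⇒ v = √(2|q|V/m) = √(2·1.602×10⁻¹⁹·1410/9.109×10⁻³¹) ≈ 2.227×10⁷ m/s.
In the field: r = mv/(|q|B) = (9.109×10⁻³¹)(2.227×10⁷)/((1.602×10⁻¹⁹)(0.530)) ≈ 2.39×10⁻⁴ m.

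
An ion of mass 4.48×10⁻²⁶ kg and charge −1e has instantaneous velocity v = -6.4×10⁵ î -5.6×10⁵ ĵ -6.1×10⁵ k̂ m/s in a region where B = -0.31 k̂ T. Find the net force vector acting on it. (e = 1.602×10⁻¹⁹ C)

F ≈ (-2.78×10⁻¹⁴, 3.18×10⁻¹⁴, 0) N

v×B = (1.74×10⁵, -1.98×10⁵, 0) N/C.
F = q v×B = (−1.602×10⁻¹⁹ C)·(1.74×10⁵, -1.98×10⁵, 0) = (-2.78×10⁻¹⁴, 3.18×10⁻¹⁴, 0) N.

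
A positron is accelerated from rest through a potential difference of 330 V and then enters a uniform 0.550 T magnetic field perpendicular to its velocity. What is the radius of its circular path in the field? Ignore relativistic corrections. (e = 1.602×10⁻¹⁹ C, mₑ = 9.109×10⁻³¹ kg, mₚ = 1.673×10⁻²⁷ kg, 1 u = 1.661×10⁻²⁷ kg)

Acceleration: |q|V = ½mv² ⇒ v = √(2|q|V/m) = √(2·1.602×10⁻¹⁹·330/9.109×10⁻³¹) ≈ 1.077×10⁷ m/s.
In the field: r = mv/(|q|B) = (9.109×10⁻³¹)(1.077×10⁷)/((1.602×10⁻¹⁹)(0.550)) ≈ 1.11×10⁻⁴ m.

r ≈ 1.11×10⁻⁴ m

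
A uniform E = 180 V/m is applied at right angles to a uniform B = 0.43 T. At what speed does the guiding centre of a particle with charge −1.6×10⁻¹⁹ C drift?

The E×B drift speed is v_d = E/B.
v_d = 180/0.43 = 420 m/s.

v_d ≈ 420 m/s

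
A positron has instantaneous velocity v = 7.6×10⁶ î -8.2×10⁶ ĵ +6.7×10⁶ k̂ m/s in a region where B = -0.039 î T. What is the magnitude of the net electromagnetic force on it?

v×B = (0, -2.61×10⁵, -3.20×10⁵) N/C.
F = q v×B = (1.602×10⁻¹⁹ C)·(0, -2.61×10⁵, -3.20×10⁵) = (0, -4.19×10⁻¹⁴, -5.12×10⁻¹⁴) N.
|F| = 6.62×10⁻¹⁴ N.

|F| ≈ 6.62×10⁻¹⁴ N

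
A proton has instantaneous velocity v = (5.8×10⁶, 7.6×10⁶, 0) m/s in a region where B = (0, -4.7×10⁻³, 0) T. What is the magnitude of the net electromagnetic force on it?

v×B = (0, 0, -2.73×10⁴) N/C.
F = q v×B = (1.602×10⁻¹⁹ C)·(0, 0, -2.73×10⁴) = (0, 0, -4.37×10⁻¹⁵) N.
|F| = 4.37×10⁻¹⁵ N.

|F| ≈ 4.37×10⁻¹⁵ N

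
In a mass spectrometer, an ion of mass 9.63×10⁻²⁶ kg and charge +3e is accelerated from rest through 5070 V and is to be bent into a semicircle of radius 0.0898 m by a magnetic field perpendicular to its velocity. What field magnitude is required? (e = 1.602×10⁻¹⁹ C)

B ≈ 0.502 T

v = √(2|q|V/m) = √(2·4.806×10⁻¹⁹·5070/9.63×10⁻²⁶) ≈ 2.250×10⁵ m/s.
B = mv/(|q|r) = (9.63×10⁻²⁶)(2.250×10⁵)/((4.806×10⁻¹⁹)(0.0898)) ≈ 0.502 T.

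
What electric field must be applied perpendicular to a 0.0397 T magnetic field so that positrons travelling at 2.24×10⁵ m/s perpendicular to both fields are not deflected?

For straight-line motion qE = qvB, so E = vB.
E = 2.24×10⁵ × 0.0397 = 8890 V/m.

E = 8890 V/m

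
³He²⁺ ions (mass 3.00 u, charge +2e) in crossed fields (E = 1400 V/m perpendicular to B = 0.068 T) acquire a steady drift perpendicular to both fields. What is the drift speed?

v_d ≈ 2.1×10⁴ m/s

The E×B drift speed is v_d = E/B.
v_d = 1400/0.068 = 2.1×10⁴ m/s.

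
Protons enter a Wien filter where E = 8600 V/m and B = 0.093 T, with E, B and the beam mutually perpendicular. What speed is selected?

v = 9.2×10⁴ m/s

Zero net Lorentz force requires |qE| = |q v×B|, i.e. E = vB.
v = E/B = 8600/0.093 = 9.2×10⁴ m/s.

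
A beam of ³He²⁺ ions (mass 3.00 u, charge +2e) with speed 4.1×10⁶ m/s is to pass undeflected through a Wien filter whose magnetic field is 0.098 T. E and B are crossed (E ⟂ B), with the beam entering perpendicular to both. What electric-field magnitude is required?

E = 4.0×10⁵ V/m

For straight-line motion qE = qvB, so E = vB.
E = 4.1×10⁶ × 0.098 = 4.0×10⁵ V/m.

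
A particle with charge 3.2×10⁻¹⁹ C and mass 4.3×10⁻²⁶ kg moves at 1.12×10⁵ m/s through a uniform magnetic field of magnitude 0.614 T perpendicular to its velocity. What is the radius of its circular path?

The magnetic force provides the centripetal force: |q|vB = mv²/r.
r = mv/(|q|B) = (4.3×10⁻²⁶)(1.12×10⁵)/((3.2×10⁻¹⁹)(0.614)) ≈ 0.0245 m.

r ≈ 0.0245 m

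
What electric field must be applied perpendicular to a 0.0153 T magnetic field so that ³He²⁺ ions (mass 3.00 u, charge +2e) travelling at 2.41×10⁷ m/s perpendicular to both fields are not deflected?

For straight-line motion qE = qvB, so E = vB.
E = 2.41×10⁷ × 0.0153 = 3.69×10⁵ V/m.

E = 3.69×10⁵ V/m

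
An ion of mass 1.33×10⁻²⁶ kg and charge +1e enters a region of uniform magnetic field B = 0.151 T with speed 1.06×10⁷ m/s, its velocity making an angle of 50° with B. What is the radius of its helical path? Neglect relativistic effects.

r ≈ 4.46 m

v⊥ = v sinθ = 1.06×10⁷·sin50° ≈ 8.120×10⁶ m/s.
r = m v⊥/(|q|B) = (1.33×10⁻²⁶)(8.120×10⁶)/((1.602×10⁻¹⁹)(0.151)) ≈ 4.46 m.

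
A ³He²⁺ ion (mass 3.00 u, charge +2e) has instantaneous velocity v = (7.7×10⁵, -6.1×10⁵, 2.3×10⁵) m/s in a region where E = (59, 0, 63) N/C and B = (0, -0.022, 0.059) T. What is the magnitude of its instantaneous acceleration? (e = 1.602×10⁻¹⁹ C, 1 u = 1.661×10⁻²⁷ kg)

v×B = (-3.09×10⁴, -4.54×10⁴, -1.69×10⁴) N/C.
E + v×B = (-3.09×10⁴, -4.54×10⁴, -1.69×10⁴) N/C.
F = q(E + v×B) = (3.204×10⁻¹⁹ C)·(-3.09×10⁴, -4.54×10⁴, -1.69×10⁴) = (-9.89×10⁻¹⁵, -1.46×10⁻¹⁴, -5.41×10⁻¹⁵) N.
|a| = |F|/m = 1.841×10⁻¹⁴/4.983×10⁻²⁷ ≈ 3.69×10¹² m/s².

|a| ≈ 3.69×10¹² m/s²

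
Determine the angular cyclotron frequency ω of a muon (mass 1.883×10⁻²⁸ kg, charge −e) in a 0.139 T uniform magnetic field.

ω ≈ 1.18×10⁸ rad/s

ω = |q|B/m.
ω = (1.602×10⁻¹⁹)(0.139)/1.883×10⁻²⁸ ≈ 1.18×10⁸ rad/s.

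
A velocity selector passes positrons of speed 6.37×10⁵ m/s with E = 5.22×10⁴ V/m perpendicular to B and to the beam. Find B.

B = 0.0819 T

Balance of forces in the selector: qE = qvB ⇒ B = E/v.
B = 5.22×10⁴/6.37×10⁵ = 0.0819 T.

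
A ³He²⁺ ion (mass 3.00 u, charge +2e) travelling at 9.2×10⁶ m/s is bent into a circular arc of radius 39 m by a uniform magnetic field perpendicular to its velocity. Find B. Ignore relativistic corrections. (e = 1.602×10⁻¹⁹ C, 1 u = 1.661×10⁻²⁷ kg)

B ≈ 3.7×10⁻³ T

From |q|vB = mv²/r, B = mv/(|q|r).
B = (4.983×10⁻²⁷)(9.2×10⁶)/((3.204×10⁻¹⁹)(39)) ≈ 3.7×10⁻³ T.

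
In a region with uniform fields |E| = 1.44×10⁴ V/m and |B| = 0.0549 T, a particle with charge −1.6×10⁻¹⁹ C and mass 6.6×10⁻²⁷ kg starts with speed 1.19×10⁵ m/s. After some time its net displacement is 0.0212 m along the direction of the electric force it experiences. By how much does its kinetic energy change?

The magnetic force is always ⟂ v and does no work; only the electric force changes KE.
ΔKE = F_E · d = |q|E d = (1.6×10⁻¹⁹)(1.44×10⁴)(0.0212) ≈ 4.88×10⁻¹⁷ J.

ΔKE ≈ 4.88×10⁻¹⁷ J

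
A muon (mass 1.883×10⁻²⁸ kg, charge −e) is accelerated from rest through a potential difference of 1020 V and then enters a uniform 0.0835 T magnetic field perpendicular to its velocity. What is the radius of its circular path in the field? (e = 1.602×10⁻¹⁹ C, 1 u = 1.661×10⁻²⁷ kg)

Acceleration: |q|V = ½mv² ⇒ v = √(2|q|V/m) = √(2·1.602×10⁻¹⁹·1020/1.883×10⁻²⁸) ≈ 1.317×10⁶ m/s.
In the field: r = mv/(|q|B) = (1.883×10⁻²⁸)(1.317×10⁶)/((1.602×10⁻¹⁹)(0.0835)) ≈ 0.0185 m.

r ≈ 0.0185 m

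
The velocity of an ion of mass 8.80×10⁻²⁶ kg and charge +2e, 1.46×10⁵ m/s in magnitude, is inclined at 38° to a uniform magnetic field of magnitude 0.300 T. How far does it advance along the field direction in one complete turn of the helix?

v∥ = v cosθ = 1.46×10⁵·cos38° ≈ 1.150×10⁵ m/s.
T = 2πm/(|q|B) = 2π(8.80×10⁻²⁶)/((3.204×10⁻¹⁹)(0.300)) ≈ 5.752×10⁻⁶ s.
pitch = v∥ T = (1.150×10⁵)(5.752×10⁻⁶) ≈ 0.662 m.

p ≈ 0.662 m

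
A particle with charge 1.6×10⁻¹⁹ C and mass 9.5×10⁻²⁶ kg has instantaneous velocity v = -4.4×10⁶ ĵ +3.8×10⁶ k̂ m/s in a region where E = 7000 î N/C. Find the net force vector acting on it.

F ≈ (1.12×10⁻¹⁵, 0, 0) N

Only an electric field acts, so F = qE = (1.6×10⁻¹⁹ C)·(7000, 0, 0) = (1.12×10⁻¹⁵, 0, 0) N.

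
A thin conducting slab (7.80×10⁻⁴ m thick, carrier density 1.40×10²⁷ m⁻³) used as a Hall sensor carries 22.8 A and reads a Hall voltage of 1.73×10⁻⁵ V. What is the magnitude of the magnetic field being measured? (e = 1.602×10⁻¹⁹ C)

From V_H = IB/(n e t), B = V_H n e t / I.
B = (1.73×10⁻⁵)(1.40×10²⁷)(1.602×10⁻¹⁹)(7.80×10⁻⁴)/22.8 ≈ 0.133 T.

B ≈ 0.133 T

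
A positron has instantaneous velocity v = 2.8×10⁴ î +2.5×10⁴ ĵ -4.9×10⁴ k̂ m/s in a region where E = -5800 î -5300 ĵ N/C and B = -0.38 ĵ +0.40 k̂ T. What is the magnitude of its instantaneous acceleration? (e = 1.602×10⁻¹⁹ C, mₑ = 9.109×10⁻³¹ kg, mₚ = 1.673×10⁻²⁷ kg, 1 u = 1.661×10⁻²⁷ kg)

|a| ≈ 4.28×10¹⁵ m/s²

v×B = (-8620, -1.12×10⁴, -1.06×10⁴) N/C.
E + v×B = (-1.44×10⁴, -1.65×10⁴, -1.06×10⁴) N/C.
F = q(E + v×B) = (1.602×10⁻¹⁹ C)·(-1.44×10⁴, -1.65×10⁴, -1.06×10⁴) = (-2.31×10⁻¹⁵, -2.64×10⁻¹⁵, -1.70×10⁻¹⁵) N.
|a| = |F|/m = 3.902×10⁻¹⁵/9.109×10⁻³¹ ≈ 4.28×10¹⁵ m/s².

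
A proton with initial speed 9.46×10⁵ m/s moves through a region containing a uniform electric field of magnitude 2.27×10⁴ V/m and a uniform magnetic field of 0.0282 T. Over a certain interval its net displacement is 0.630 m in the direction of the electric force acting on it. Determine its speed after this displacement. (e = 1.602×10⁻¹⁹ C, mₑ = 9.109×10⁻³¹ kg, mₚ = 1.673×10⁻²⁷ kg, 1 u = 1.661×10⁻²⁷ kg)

v_f ≈ 1.91×10⁶ m/s

B does no work; ΔKE = |q|E d.
½mv_f² = ½mv₀² + |q|Ed = ½(1.673×10⁻²⁷)(9.46×10⁵)² + (1.602×10⁻¹⁹)(2.27×10⁴)(0.630) ≈ 7.486×10⁻¹⁶ J + 2.291×10⁻¹⁵ J ≈ 3.040×10⁻¹⁵ J.
v_f = √(2·3.040×10⁻¹⁵/1.673×10⁻²⁷) ≈ 1.91×10⁶ m/s.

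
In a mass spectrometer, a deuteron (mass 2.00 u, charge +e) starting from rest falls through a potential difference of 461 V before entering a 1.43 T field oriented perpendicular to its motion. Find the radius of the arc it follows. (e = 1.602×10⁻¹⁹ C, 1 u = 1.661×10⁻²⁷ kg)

r ≈ 3.06×10⁻³ m

Acceleration: |q|V = ½mv² ⇒ v = √(2|q|V/m) = √(2·1.602×10⁻¹⁹·461/3.322×10⁻²⁷) ≈ 2.109×10⁵ m/s.
In the field: r = mv/(|q|B) = (3.322×10⁻²⁷)(2.109×10⁵)/((1.602×10⁻¹⁹)(1.43)) ≈ 3.06×10⁻³ m.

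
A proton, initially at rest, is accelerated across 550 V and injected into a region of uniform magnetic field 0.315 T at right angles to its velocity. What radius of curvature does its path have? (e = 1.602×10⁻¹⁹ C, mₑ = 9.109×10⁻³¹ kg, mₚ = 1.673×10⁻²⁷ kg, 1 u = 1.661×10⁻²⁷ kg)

r ≈ 0.0108 m

Acceleration: |q|V = ½mv² ⇒ v = √(2|q|V/m) = √(2·1.602×10⁻¹⁹·550/1.673×10⁻²⁷) ≈ 3.245×10⁵ m/s.
In the field: r = mv/(|q|B) = (1.673×10⁻²⁷)(3.245×10⁵)/((1.602×10⁻¹⁹)(0.315)) ≈ 0.0108 m.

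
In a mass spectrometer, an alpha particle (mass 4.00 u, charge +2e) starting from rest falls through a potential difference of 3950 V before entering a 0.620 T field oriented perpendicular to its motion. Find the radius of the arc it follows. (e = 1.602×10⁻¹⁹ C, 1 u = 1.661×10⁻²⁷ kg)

r ≈ 0.0206 m

Acceleration: |q|V = ½mv² ⇒ v = √(2|q|V/m) = √(2·3.204×10⁻¹⁹·3950/6.644×10⁻²⁷) ≈ 6.172×10⁵ m/s.
In the field: r = mv/(|q|B) = (6.644×10⁻²⁷)(6.172×10⁵)/((3.204×10⁻¹⁹)(0.620)) ≈ 0.0206 m.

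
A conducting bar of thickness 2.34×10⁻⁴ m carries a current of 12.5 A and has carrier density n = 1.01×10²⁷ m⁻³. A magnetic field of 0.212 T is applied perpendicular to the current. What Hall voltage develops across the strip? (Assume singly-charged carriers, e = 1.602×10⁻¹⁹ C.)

V_H = IB/(n e t).
V_H = (12.5)(0.212)/((1.01×10²⁷)(1.602×10⁻¹⁹)(2.34×10⁻⁴)) ≈ 7.00×10⁻⁵ V.

V_H ≈ 7.00×10⁻⁵ V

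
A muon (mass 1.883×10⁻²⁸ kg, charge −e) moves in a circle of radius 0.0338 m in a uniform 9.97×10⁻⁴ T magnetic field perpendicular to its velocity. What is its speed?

v ≈ 2.87×10⁴ m/s

From |q|vB = mv²/r, v = |q|Br/m.
v = (1.602×10⁻¹⁹)(9.97×10⁻⁴)(0.0338)/1.883×10⁻²⁸ ≈ 2.87×10⁴ m/s.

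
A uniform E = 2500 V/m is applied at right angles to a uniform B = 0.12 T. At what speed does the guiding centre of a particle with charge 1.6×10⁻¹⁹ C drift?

v_d ≈ 2.1×10⁴ m/s

The steady drift has the magnetic force balancing the electric force, so v_d = E/B.
v_d = 2500/0.12 = 2.1×10⁴ m/s.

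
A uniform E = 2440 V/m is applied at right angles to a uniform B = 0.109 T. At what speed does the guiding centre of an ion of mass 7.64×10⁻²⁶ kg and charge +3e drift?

v_d ≈ 2.24×10⁴ m/s

The E×B drift speed is v_d = E/B.
v_d = 2440/0.109 = 2.24×10⁴ m/s.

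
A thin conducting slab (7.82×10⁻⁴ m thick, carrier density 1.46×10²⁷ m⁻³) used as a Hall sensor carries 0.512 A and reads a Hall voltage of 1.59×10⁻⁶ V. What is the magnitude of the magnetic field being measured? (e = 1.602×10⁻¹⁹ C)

From V_H = IB/(n e t), B = V_H n e t / I.
B = (1.59×10⁻⁶)(1.46×10²⁷)(1.602×10⁻¹⁹)(7.82×10⁻⁴)/0.512 ≈ 0.568 T.

B ≈ 0.568 T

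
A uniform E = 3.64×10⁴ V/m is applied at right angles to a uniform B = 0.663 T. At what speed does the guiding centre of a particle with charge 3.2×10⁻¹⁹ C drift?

v_d ≈ 5.49×10⁴ m/s

The E×B drift speed is v_d = E/B.
v_d = 3.64×10⁴/0.663 = 5.49×10⁴ m/s.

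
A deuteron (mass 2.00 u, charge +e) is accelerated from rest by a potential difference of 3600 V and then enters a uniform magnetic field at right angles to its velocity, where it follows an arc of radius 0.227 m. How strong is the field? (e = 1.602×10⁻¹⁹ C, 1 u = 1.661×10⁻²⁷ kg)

B ≈ 0.0538 T

v = √(2|q|V/m) = √(2·1.602×10⁻¹⁹·3600/3.322×10⁻²⁷) ≈ 5.892×10⁵ m/s.
B = mv/(|q|r) = (3.322×10⁻²⁷)(5.892×10⁵)/((1.602×10⁻¹⁹)(0.227)) ≈ 0.0538 T.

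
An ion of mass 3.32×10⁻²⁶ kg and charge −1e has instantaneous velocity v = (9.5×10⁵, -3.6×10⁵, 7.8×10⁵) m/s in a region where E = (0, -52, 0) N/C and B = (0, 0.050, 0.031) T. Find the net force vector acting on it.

F ≈ (8.04×10⁻¹⁵, 4.73×10⁻¹⁵, -7.61×10⁻¹⁵) N

v×B = (-5.02×10⁴, -2.94×10⁴, 4.75×10⁴) N/C.
E + v×B = (-5.02×10⁴, -2.95×10⁴, 4.75×10⁴) N/C.
F = q(E + v×B) = (−1.602×10⁻¹⁹ C)·(-5.02×10⁴, -2.95×10⁴, 4.75×10⁴) = (8.04×10⁻¹⁵, 4.73×10⁻¹⁵, -7.61×10⁻¹⁵) N.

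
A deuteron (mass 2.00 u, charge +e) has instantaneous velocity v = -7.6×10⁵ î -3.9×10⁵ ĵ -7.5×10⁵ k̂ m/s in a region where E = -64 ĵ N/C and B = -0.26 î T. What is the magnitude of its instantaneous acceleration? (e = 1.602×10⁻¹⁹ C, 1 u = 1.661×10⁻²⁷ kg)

v×B = (0, 1.95×10⁵, -1.01×10⁵) N/C.
E + v×B = (0, 1.95×10⁵, -1.01×10⁵) N/C.
F = q(E + v×B) = (1.602×10⁻¹⁹ C)·(0, 1.95×10⁵, -1.01×10⁵) = (0, 3.12×10⁻¹⁴, -1.62×10⁻¹⁴) N.
|a| = |F|/m = 3.520×10⁻¹⁴/3.322×10⁻²⁷ ≈ 1.06×10¹³ m/s².

|a| ≈ 1.06×10¹³ m/s²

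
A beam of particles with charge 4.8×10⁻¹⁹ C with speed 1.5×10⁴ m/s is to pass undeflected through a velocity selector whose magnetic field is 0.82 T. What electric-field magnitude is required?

For straight-line motion qE = qvB, so E = vB.
E = 1.5×10⁴ × 0.82 = 1.2×10⁴ V/m.

E = 1.2×10⁴ V/m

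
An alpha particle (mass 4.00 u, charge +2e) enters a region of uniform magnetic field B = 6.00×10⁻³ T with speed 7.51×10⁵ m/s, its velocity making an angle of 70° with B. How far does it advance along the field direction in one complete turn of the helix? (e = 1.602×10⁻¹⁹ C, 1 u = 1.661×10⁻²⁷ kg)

v∥ = v cosθ = 7.51×10⁵·cos70° ≈ 2.569×10⁵ m/s.
T = 2πm/(|q|B) = 2π(6.644×10⁻²⁷)/((3.204×10⁻¹⁹)(6.00×10⁻³)) ≈ 2.172×10⁻⁵ s.
pitch = v∥ T = (2.569×10⁵)(2.172×10⁻⁵) ≈ 5.58 m.

p ≈ 5.58 m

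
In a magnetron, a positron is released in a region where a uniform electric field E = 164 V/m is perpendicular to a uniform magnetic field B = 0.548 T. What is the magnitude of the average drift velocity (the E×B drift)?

v_d ≈ 299 m/s

The steady drift has the magnetic force balancing the electric force, so v_d = E/B.
v_d = 164/0.548 = 299 m/s.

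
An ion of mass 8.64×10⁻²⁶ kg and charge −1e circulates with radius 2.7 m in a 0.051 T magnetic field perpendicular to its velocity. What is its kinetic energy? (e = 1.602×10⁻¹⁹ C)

v = |q|Br/m, then KE = ½mv² = (qBr)²/(2m).
v = (1.602×10⁻¹⁹)(0.051)(2.7)/8.64×10⁻²⁶ ≈ 2.553×10⁵ m/s.
KE = ½(8.64×10⁻²⁶)(2.553×10⁵)² ≈ 2.8×10⁻¹⁵ J = 1.8×10⁴ eV.

KE ≈ 1.8×10⁴ eV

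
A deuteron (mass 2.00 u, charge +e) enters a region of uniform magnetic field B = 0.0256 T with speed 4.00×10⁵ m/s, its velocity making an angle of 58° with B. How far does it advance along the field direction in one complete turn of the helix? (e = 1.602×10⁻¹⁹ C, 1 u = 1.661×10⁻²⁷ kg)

p ≈ 1.08 m

v∥ = v cosθ = 4.00×10⁵·cos58° ≈ 2.120×10⁵ m/s.
T = 2πm/(|q|B) = 2π(3.322×10⁻²⁷)/((1.602×10⁻¹⁹)(0.0256)) ≈ 5.090×10⁻⁶ s.
pitch = v∥ T = (2.120×10⁵)(5.090×10⁻⁶) ≈ 1.08 m.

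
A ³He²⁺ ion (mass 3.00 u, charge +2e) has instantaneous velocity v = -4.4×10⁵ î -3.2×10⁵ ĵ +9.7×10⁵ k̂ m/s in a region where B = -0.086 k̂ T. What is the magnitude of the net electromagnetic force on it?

v×B = (2.75×10⁴, -3.78×10⁴, 0) N/C.
F = q v×B = (3.204×10⁻¹⁹ C)·(2.75×10⁴, -3.78×10⁴, 0) = (8.82×10⁻¹⁵, -1.21×10⁻¹⁴, 0) N.
|F| = 1.50×10⁻¹⁴ N.

|F| ≈ 1.50×10⁻¹⁴ N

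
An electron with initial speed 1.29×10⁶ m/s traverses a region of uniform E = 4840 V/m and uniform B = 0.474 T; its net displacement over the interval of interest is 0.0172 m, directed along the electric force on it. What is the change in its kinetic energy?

The magnetic force is always ⟂ v and does no work; only the electric force changes KE.
ΔKE = F_E · d = |q|E d = (1.602×10⁻¹⁹)(4840)(0.0172) ≈ 1.33×10⁻¹⁷ J.

ΔKE ≈ 1.33×10⁻¹⁷ J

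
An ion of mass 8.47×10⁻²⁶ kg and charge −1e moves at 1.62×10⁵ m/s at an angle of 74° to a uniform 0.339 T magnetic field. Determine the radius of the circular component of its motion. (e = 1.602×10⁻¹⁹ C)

r ≈ 0.243 m

v⊥ = v sinθ = 1.62×10⁵·sin74° ≈ 1.557×10⁵ m/s.
r = m v⊥/(|q|B) = (8.47×10⁻²⁶)(1.557×10⁵)/((1.602×10⁻¹⁹)(0.339)) ≈ 0.243 m.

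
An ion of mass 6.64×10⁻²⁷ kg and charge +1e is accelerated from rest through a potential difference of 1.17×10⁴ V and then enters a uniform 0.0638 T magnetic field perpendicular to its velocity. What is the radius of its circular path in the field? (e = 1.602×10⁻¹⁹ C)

r ≈ 0.488 m

Acceleration: |q|V = ½mv² ⇒ v = √(2|q|V/m) = √(2·1.602×10⁻¹⁹·1.17×10⁴/6.64×10⁻²⁷) ≈ 7.514×10⁵ m/s.
In the field: r = mv/(|q|B) = (6.64×10⁻²⁷)(7.514×10⁵)/((1.602×10⁻¹⁹)(0.0638)) ≈ 0.488 m.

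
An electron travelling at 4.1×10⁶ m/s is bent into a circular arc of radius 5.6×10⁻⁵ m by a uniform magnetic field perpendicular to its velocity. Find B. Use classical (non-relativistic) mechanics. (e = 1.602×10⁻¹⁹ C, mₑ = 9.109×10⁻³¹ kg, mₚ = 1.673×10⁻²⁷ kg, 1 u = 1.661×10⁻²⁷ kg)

B ≈ 0.42 T

From |q|vB = mv²/r, B = mv/(|q|r).
B = (9.109×10⁻³¹)(4.1×10⁶)/((1.602×10⁻¹⁹)(5.6×10⁻⁵)) ≈ 0.42 T.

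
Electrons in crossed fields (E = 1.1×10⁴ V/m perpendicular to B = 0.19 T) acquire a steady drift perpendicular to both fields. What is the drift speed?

v_d ≈ 5.8×10⁴ m/s

In crossed fields the guiding centre drifts at v_d = |E×B|/B² = E/B, independent of charge and mass.
v_d = 1.1×10⁴/0.19 = 5.8×10⁴ m/s.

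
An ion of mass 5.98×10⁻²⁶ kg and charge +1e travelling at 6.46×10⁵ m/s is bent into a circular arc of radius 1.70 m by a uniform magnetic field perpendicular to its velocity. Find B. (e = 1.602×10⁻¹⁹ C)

B ≈ 0.142 T

From |q|vB = mv²/r, B = mv/(|q|r).
B = (5.98×10⁻²⁶)(6.46×10⁵)/((1.602×10⁻¹⁹)(1.70)) ≈ 0.142 T.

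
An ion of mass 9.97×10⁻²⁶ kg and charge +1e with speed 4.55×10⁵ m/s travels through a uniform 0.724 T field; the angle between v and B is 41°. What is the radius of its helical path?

v⊥ = v sinθ = 4.55×10⁵·sin41° ≈ 2.985×10⁵ m/s.
r = m v⊥/(|q|B) = (9.97×10⁻²⁶)(2.985×10⁵)/((1.602×10⁻¹⁹)(0.724)) ≈ 0.257 m.

r ≈ 0.257 m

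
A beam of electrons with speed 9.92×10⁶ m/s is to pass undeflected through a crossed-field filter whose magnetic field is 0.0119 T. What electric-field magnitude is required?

For straight-line motion qE = qvB, so E = vB.
E = 9.92×10⁶ × 0.0119 = 1.18×10⁵ V/m.

E = 1.18×10⁵ V/m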